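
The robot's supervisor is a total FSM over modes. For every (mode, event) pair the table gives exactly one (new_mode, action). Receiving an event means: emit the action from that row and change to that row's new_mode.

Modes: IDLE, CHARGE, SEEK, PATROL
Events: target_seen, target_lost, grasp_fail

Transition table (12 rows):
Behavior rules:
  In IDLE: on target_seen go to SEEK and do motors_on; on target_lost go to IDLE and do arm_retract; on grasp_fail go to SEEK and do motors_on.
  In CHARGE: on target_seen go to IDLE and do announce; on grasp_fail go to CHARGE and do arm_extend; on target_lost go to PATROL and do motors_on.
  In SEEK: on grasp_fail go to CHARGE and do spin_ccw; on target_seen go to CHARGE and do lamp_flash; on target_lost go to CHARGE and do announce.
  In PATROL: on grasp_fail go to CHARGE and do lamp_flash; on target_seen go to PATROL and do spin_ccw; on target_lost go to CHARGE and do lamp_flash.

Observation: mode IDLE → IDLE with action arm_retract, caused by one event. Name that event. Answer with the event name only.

try target_seen: (IDLE, target_seen) → (SEEK, motors_on)
try target_lost: (IDLE, target_lost) → (IDLE, arm_retract)  ← matches
try grasp_fail: (IDLE, grasp_fail) → (SEEK, motors_on)

target_lost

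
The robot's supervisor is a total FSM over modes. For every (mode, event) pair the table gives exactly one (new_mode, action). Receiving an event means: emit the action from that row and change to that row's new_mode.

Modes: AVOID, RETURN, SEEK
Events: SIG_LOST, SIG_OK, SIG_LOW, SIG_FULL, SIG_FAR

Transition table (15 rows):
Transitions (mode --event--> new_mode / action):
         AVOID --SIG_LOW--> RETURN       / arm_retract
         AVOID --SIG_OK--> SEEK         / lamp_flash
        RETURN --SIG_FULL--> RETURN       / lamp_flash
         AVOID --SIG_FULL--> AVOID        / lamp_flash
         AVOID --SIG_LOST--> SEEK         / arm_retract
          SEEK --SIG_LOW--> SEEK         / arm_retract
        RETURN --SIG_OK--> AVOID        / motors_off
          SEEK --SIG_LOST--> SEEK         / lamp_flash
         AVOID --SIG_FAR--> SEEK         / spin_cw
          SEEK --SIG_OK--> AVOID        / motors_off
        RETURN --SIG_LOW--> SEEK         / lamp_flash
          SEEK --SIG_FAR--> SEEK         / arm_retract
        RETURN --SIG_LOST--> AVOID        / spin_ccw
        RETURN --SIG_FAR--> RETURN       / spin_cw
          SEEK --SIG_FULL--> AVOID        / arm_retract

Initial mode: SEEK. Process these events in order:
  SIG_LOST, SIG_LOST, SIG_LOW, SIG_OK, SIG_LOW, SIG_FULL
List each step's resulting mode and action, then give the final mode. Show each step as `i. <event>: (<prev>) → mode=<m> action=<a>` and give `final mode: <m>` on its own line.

1. SIG_LOST: (SEEK) → mode=SEEK action=lamp_flash
2. SIG_LOST: (SEEK) → mode=SEEK action=lamp_flash
3. SIG_LOW: (SEEK) → mode=SEEK action=arm_retract
4. SIG_OK: (SEEK) → mode=AVOID action=motors_off
5. SIG_LOW: (AVOID) → mode=RETURN action=arm_retract
6. SIG_FULL: (RETURN) → mode=RETURN action=lamp_flash

final mode: RETURN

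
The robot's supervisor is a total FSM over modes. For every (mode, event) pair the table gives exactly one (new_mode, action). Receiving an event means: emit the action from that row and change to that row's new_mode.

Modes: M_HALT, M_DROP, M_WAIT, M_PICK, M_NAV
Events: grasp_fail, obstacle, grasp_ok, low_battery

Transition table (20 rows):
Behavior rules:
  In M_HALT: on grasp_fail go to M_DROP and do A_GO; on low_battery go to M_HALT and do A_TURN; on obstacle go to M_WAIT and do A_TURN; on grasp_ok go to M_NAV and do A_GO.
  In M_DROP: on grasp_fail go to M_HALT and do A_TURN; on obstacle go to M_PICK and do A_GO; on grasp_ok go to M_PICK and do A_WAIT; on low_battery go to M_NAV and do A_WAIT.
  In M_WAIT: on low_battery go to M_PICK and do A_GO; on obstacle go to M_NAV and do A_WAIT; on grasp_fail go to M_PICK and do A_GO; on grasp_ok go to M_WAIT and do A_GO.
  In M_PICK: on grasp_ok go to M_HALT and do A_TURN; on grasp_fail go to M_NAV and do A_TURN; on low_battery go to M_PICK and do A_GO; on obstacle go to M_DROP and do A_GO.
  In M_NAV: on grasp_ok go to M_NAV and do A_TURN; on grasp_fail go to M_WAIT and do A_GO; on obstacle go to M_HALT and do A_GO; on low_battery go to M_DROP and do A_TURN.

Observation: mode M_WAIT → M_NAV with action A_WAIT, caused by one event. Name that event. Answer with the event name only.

try grasp_fail: (M_WAIT, grasp_fail) → (M_PICK, A_GO)
try obstacle: (M_WAIT, obstacle) → (M_NAV, A_WAIT)  ← matches
try grasp_ok: (M_WAIT, grasp_ok) → (M_WAIT, A_GO)
try low_battery: (M_WAIT, low_battery) → (M_PICK, A_GO)

obstacle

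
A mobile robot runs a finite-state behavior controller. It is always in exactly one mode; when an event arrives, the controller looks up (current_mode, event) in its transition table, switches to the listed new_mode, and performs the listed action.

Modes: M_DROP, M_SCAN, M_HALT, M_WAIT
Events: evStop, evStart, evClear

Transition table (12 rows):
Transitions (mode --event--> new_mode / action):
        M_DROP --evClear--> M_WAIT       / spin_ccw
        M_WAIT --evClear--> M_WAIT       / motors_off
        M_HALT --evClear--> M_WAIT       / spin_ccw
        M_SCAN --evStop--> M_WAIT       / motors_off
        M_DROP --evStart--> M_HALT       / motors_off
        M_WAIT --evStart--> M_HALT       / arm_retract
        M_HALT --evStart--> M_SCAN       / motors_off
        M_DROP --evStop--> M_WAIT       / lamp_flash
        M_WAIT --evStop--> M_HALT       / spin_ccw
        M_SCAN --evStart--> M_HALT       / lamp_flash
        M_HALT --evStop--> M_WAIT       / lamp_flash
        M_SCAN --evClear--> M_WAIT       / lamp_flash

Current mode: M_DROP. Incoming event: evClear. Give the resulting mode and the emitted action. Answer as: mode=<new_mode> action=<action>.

current mode = M_DROP; filter table to that mode:
  (M_DROP, evClear) → (M_WAIT, spin_ccw)  ← event matches
  (M_DROP, evStart) → (M_HALT, motors_off)
  (M_DROP, evStop) → (M_WAIT, lamp_flash)
event = evClear selects (M_WAIT, spin_ccw)

mode=M_WAIT action=spin_ccw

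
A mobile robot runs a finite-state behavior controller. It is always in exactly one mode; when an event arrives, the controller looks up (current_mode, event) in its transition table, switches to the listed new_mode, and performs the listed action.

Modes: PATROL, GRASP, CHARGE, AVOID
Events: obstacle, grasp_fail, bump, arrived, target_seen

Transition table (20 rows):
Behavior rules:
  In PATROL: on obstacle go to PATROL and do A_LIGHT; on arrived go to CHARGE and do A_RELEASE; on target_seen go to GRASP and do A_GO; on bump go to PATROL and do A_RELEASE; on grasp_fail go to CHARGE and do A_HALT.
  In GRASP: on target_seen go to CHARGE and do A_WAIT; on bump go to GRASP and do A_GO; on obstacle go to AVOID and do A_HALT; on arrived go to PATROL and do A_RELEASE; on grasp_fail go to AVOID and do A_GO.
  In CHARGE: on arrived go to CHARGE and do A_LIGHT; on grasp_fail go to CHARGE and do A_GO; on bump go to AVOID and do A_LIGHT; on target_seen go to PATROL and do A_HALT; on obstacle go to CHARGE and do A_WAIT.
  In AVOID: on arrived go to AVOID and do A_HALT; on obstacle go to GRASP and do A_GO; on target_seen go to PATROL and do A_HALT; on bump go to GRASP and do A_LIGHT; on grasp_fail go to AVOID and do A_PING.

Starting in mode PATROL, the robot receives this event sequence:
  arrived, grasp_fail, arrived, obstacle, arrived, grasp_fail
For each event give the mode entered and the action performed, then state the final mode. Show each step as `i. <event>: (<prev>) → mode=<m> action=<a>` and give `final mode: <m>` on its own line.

1. arrived: (PATROL) → mode=CHARGE action=A_RELEASE
2. grasp_fail: (CHARGE) → mode=CHARGE action=A_GO
3. arrived: (CHARGE) → mode=CHARGE action=A_LIGHT
4. obstacle: (CHARGE) → mode=CHARGE action=A_WAIT
5. arrived: (CHARGE) → mode=CHARGE action=A_LIGHT
6. grasp_fail: (CHARGE) → mode=CHARGE action=A_GO

final mode: CHARGE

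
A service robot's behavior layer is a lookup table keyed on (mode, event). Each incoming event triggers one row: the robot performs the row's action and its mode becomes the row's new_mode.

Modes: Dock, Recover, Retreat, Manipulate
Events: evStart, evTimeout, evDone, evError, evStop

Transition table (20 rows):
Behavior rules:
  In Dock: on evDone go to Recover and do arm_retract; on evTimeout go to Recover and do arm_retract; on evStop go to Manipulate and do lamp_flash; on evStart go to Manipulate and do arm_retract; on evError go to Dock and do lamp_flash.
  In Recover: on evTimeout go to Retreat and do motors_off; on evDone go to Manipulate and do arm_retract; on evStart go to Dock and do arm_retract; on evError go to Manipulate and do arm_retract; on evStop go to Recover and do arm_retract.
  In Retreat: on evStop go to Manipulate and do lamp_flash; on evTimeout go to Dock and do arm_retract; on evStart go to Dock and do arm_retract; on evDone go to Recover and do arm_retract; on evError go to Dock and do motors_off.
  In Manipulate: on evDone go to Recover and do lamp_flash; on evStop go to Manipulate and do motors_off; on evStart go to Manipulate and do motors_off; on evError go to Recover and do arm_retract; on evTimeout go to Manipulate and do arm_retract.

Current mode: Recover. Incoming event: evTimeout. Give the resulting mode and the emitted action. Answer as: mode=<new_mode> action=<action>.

mode=Retreat action=motors_off

current mode = Recover; filter table to that mode:
  (Recover, evTimeout) → (Retreat, motors_off)  ← event matches
  (Recover, evDone) → (Manipulate, arm_retract)
  (Recover, evStart) → (Dock, arm_retract)
  (Recover, evError) → (Manipulate, arm_retract)
  (Recover, evStop) → (Recover, arm_retract)
event = evTimeout selects (Retreat, motors_off)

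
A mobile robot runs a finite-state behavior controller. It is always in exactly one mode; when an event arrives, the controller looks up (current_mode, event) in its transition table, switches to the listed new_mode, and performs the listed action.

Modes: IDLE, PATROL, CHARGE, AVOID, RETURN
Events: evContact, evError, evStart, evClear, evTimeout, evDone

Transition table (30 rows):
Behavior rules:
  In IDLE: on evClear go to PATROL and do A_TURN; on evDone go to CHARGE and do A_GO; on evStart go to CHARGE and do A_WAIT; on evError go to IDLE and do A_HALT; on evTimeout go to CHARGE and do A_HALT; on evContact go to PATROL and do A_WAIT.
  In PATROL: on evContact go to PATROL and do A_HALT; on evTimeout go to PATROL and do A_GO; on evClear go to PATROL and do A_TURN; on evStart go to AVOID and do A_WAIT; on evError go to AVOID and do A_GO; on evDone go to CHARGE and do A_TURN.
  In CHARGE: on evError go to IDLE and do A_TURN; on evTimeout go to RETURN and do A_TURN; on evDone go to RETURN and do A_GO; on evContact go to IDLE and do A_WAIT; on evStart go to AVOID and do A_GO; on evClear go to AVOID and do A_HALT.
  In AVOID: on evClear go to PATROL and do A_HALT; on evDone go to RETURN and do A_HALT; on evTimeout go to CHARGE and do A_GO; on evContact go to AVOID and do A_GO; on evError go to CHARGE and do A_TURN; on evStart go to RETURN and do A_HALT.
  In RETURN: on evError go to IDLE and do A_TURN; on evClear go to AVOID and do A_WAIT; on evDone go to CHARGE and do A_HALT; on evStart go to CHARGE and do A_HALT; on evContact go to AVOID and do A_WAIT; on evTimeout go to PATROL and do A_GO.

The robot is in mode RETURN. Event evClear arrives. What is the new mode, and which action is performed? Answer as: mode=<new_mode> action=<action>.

current mode = RETURN; filter table to that mode:
  (RETURN, evError) → (IDLE, A_TURN)
  (RETURN, evClear) → (AVOID, A_WAIT)  ← event matches
  (RETURN, evDone) → (CHARGE, A_HALT)
  (RETURN, evStart) → (CHARGE, A_HALT)
  (RETURN, evContact) → (AVOID, A_WAIT)
  (RETURN, evTimeout) → (PATROL, A_GO)
event = evClear selects (AVOID, A_WAIT)

mode=AVOID action=A_WAIT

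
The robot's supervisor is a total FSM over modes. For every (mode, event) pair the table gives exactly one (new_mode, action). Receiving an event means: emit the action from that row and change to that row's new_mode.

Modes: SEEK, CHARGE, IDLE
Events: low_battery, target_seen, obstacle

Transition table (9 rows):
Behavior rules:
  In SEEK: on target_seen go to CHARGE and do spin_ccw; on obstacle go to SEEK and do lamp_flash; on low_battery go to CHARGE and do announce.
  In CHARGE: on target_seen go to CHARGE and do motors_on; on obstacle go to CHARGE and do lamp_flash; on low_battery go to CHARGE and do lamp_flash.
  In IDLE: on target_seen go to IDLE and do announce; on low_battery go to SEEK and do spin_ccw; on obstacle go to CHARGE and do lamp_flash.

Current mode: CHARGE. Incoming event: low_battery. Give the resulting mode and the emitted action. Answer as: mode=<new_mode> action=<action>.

mode=CHARGE action=lamp_flash

current mode = CHARGE; filter table to that mode:
  (CHARGE, target_seen) → (CHARGE, motors_on)
  (CHARGE, obstacle) → (CHARGE, lamp_flash)
  (CHARGE, low_battery) → (CHARGE, lamp_flash)  ← event matches
event = low_battery selects (CHARGE, lamp_flash)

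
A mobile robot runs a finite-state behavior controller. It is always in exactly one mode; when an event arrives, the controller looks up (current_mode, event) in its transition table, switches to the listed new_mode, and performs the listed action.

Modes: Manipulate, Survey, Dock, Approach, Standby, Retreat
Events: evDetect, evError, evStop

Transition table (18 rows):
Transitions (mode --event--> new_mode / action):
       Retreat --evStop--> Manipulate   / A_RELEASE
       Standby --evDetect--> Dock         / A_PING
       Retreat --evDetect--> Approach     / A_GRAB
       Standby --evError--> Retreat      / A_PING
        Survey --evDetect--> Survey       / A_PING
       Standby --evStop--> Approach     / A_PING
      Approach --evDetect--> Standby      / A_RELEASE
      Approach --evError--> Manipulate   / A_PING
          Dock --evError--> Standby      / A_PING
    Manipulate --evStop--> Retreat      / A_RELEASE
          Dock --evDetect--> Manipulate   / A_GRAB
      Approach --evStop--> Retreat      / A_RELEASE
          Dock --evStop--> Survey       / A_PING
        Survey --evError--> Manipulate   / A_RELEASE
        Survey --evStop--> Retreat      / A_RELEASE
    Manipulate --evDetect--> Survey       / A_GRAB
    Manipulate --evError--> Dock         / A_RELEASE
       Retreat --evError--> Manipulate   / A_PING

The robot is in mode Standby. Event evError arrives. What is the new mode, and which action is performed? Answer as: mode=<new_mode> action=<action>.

current mode = Standby; filter table to that mode:
  (Standby, evDetect) → (Dock, A_PING)
  (Standby, evError) → (Retreat, A_PING)  ← event matches
  (Standby, evStop) → (Approach, A_PING)
event = evError selects (Retreat, A_PING)

mode=Retreat action=A_PING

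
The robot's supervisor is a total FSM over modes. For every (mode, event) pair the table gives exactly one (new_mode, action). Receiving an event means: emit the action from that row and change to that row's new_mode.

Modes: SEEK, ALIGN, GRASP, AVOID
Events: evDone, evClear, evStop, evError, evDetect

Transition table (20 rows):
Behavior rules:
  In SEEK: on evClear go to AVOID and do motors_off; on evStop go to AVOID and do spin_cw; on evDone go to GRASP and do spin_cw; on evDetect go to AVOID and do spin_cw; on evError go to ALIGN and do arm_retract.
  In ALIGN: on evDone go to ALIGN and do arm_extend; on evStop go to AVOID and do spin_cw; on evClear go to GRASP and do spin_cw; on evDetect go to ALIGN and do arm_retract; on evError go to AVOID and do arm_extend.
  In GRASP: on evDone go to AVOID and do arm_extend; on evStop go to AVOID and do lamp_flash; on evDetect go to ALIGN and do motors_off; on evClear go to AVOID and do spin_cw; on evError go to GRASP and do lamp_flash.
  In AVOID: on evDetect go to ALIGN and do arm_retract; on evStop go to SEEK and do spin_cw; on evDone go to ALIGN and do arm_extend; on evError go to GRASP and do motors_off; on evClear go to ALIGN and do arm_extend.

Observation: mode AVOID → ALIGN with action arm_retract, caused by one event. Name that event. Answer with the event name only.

try evDone: (AVOID, evDone) → (ALIGN, arm_extend)
try evClear: (AVOID, evClear) → (ALIGN, arm_extend)
try evStop: (AVOID, evStop) → (SEEK, spin_cw)
try evError: (AVOID, evError) → (GRASP, motors_off)
try evDetect: (AVOID, evDetect) → (ALIGN, arm_retract)  ← matches

evDetect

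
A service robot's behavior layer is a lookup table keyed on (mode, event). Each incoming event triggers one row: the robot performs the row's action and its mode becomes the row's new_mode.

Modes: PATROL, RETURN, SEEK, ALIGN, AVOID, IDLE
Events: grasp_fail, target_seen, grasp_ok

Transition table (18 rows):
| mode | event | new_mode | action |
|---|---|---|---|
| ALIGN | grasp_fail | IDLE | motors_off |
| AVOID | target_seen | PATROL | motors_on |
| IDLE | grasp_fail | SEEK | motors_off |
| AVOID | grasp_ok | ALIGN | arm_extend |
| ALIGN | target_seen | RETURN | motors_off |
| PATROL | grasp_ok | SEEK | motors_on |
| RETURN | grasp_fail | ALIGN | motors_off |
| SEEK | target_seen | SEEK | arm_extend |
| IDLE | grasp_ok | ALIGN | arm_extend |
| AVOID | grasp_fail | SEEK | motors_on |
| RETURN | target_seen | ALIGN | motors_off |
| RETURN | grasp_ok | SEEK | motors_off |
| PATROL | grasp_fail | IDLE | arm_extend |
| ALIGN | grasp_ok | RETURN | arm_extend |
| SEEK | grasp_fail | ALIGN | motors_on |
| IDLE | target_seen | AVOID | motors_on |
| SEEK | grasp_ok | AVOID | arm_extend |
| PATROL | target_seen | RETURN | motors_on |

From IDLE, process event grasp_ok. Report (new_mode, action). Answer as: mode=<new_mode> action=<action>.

current mode = IDLE; filter table to that mode:
  (IDLE, grasp_fail) → (SEEK, motors_off)
  (IDLE, grasp_ok) → (ALIGN, arm_extend)  ← event matches
  (IDLE, target_seen) → (AVOID, motors_on)
event = grasp_ok selects (ALIGN, arm_extend)

mode=ALIGN action=arm_extend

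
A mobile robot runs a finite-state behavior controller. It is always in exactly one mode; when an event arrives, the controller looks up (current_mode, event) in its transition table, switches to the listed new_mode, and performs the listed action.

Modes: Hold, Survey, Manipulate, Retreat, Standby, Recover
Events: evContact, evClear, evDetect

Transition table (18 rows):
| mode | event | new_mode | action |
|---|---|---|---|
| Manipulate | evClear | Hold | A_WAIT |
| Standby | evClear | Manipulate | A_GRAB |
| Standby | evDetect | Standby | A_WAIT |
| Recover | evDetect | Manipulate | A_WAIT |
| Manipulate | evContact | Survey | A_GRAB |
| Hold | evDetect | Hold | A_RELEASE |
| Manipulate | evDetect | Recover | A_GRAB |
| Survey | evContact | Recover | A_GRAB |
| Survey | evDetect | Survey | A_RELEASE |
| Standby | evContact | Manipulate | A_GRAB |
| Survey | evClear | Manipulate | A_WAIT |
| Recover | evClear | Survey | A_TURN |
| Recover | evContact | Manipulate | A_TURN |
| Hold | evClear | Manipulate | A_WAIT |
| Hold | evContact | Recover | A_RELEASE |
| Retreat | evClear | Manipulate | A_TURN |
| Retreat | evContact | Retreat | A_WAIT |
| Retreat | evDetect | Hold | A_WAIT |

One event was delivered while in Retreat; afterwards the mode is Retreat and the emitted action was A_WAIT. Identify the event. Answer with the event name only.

try evContact: (Retreat, evContact) → (Retreat, A_WAIT)  ← matches
try evClear: (Retreat, evClear) → (Manipulate, A_TURN)
try evDetect: (Retreat, evDetect) → (Hold, A_WAIT)

evContact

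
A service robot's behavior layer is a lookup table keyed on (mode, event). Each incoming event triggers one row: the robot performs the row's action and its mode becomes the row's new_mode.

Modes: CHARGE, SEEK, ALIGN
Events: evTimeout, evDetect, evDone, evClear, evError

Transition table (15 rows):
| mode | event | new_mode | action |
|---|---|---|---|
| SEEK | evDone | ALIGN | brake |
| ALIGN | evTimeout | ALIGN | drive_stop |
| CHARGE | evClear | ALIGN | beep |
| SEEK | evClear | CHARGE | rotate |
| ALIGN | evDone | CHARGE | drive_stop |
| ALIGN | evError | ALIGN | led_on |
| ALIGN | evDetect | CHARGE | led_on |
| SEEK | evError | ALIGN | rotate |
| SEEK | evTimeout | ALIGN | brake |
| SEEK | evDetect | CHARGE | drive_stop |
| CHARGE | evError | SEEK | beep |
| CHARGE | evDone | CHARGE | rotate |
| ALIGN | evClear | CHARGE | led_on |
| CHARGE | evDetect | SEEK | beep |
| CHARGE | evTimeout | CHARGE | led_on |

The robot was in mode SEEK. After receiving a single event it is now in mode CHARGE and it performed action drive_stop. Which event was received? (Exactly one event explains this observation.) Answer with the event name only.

try evTimeout: (SEEK, evTimeout) → (ALIGN, brake)
try evDetect: (SEEK, evDetect) → (CHARGE, drive_stop)  ← matches
try evDone: (SEEK, evDone) → (ALIGN, brake)
try evClear: (SEEK, evClear) → (CHARGE, rotate)
try evError: (SEEK, evError) → (ALIGN, rotate)

evDetect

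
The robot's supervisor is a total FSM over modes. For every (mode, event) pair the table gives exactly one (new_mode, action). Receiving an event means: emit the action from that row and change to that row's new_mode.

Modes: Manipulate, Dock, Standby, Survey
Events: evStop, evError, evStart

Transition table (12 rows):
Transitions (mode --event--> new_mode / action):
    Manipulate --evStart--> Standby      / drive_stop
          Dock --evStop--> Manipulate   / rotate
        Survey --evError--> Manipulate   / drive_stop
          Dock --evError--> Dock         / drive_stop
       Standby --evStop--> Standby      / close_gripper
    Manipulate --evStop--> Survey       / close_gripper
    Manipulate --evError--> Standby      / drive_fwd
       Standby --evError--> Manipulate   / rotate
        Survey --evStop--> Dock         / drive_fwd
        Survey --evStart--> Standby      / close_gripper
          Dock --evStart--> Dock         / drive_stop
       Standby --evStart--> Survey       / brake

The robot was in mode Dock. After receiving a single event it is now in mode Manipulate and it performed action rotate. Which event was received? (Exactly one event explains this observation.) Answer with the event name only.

try evStop: (Dock, evStop) → (Manipulate, rotate)  ← matches
try evError: (Dock, evError) → (Dock, drive_stop)
try evStart: (Dock, evStart) → (Dock, drive_stop)

evStop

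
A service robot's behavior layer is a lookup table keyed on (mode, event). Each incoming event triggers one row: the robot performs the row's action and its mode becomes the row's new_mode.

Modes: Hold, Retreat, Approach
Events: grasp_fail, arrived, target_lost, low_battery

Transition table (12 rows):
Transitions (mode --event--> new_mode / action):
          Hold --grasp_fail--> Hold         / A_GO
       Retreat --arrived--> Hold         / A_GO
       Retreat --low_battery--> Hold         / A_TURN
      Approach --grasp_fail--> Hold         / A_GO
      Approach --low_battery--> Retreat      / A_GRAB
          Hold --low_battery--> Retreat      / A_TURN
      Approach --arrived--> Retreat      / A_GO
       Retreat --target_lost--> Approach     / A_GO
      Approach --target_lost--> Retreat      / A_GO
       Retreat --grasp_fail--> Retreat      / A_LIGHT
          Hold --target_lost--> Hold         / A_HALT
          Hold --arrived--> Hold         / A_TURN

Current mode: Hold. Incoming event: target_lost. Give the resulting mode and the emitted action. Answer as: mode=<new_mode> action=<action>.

mode=Hold action=A_HALT

current mode = Hold; filter table to that mode:
  (Hold, grasp_fail) → (Hold, A_GO)
  (Hold, low_battery) → (Retreat, A_TURN)
  (Hold, target_lost) → (Hold, A_HALT)  ← event matches
  (Hold, arrived) → (Hold, A_TURN)
event = target_lost selects (Hold, A_HALT)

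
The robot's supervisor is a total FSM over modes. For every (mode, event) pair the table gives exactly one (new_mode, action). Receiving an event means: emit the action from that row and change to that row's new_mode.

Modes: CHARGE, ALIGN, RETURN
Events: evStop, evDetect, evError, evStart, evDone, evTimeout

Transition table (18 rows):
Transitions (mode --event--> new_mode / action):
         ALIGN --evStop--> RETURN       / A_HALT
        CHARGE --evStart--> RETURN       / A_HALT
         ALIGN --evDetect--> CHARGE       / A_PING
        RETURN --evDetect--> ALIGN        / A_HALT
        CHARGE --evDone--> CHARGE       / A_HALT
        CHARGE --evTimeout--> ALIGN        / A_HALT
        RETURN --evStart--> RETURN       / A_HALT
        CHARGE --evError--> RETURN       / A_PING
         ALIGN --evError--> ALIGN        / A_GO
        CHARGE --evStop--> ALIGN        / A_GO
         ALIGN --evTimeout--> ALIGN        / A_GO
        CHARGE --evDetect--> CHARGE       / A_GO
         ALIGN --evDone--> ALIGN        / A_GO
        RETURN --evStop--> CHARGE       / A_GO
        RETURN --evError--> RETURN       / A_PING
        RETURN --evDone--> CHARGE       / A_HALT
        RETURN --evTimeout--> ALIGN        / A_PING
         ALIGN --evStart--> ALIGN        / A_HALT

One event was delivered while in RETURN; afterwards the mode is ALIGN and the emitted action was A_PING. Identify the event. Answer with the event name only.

try evStop: (RETURN, evStop) → (CHARGE, A_GO)
try evDetect: (RETURN, evDetect) → (ALIGN, A_HALT)
try evError: (RETURN, evError) → (RETURN, A_PING)
try evStart: (RETURN, evStart) → (RETURN, A_HALT)
try evDone: (RETURN, evDone) → (CHARGE, A_HALT)
try evTimeout: (RETURN, evTimeout) → (ALIGN, A_PING)  ← matches

evTimeout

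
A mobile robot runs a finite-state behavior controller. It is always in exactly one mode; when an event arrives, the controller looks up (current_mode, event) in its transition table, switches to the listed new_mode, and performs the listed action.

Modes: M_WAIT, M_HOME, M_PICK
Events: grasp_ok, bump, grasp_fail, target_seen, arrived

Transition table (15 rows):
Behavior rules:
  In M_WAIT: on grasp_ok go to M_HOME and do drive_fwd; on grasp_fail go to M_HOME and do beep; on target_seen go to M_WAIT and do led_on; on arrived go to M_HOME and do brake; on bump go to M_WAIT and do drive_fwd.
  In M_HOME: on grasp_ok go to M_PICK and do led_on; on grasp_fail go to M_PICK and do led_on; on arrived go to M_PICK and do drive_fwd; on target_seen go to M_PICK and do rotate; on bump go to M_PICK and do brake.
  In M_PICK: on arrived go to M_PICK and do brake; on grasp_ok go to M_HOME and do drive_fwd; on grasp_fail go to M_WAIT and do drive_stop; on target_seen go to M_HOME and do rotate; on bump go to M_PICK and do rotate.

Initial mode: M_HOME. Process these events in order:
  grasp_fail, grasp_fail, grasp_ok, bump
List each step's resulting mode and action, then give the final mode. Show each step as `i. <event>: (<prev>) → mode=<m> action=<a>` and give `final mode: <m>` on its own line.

1. grasp_fail: (M_HOME) → mode=M_PICK action=led_on
2. grasp_fail: (M_PICK) → mode=M_WAIT action=drive_stop
3. grasp_ok: (M_WAIT) → mode=M_HOME action=drive_fwd
4. bump: (M_HOME) → mode=M_PICK action=brake

final mode: M_PICK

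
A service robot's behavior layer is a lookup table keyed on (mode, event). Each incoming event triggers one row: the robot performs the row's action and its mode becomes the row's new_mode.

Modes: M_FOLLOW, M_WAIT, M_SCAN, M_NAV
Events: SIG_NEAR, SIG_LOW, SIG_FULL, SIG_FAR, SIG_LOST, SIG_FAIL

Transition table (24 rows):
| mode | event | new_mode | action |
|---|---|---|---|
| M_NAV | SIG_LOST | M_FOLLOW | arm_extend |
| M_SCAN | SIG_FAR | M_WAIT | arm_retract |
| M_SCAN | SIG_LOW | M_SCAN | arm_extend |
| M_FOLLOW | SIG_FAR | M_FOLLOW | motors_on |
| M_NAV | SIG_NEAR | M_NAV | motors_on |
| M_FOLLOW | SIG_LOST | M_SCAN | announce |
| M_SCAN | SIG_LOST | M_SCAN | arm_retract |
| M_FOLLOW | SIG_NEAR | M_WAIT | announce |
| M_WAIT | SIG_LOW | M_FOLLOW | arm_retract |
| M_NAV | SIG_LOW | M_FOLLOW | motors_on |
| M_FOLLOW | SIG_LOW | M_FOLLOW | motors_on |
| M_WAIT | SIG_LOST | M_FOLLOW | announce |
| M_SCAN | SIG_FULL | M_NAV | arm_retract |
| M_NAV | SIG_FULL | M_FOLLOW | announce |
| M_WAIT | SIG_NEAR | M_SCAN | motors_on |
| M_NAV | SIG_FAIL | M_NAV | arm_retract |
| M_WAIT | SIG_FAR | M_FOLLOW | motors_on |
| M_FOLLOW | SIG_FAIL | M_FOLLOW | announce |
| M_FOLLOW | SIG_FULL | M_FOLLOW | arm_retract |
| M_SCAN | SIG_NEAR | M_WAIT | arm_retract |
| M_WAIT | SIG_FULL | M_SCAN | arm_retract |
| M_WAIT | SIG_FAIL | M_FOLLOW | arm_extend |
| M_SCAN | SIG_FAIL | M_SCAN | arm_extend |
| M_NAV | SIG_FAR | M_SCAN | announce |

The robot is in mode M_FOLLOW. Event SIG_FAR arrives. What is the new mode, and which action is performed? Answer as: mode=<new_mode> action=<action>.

mode=M_FOLLOW action=motors_on

current mode = M_FOLLOW; filter table to that mode:
  (M_FOLLOW, SIG_FAR) → (M_FOLLOW, motors_on)  ← event matches
  (M_FOLLOW, SIG_LOST) → (M_SCAN, announce)
  (M_FOLLOW, SIG_NEAR) → (M_WAIT, announce)
  (M_FOLLOW, SIG_LOW) → (M_FOLLOW, motors_on)
  (M_FOLLOW, SIG_FAIL) → (M_FOLLOW, announce)
  (M_FOLLOW, SIG_FULL) → (M_FOLLOW, arm_retract)
event = SIG_FAR selects (M_FOLLOW, motors_on)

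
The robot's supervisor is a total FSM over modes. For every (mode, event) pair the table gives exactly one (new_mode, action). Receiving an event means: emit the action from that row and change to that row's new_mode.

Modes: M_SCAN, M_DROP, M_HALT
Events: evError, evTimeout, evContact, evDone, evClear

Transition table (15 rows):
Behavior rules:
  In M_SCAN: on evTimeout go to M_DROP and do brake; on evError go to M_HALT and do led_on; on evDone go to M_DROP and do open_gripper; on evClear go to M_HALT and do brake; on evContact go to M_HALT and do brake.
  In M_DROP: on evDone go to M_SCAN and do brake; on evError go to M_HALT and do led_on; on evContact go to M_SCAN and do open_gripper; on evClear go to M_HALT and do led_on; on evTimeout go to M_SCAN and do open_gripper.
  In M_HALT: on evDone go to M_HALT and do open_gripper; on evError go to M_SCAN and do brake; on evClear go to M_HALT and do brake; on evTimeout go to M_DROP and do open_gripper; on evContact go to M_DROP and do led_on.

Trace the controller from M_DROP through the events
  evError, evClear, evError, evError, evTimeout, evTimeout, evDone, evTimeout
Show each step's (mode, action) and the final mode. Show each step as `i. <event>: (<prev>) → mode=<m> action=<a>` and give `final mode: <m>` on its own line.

final mode: M_SCAN

1. evError: (M_DROP) → mode=M_HALT action=led_on
2. evClear: (M_HALT) → mode=M_HALT action=brake
3. evError: (M_HALT) → mode=M_SCAN action=brake
4. evError: (M_SCAN) → mode=M_HALT action=led_on
5. evTimeout: (M_HALT) → mode=M_DROP action=open_gripper
6. evTimeout: (M_DROP) → mode=M_SCAN action=open_gripper
7. evDone: (M_SCAN) → mode=M_DROP action=open_gripper
8. evTimeout: (M_DROP) → mode=M_SCAN action=open_gripper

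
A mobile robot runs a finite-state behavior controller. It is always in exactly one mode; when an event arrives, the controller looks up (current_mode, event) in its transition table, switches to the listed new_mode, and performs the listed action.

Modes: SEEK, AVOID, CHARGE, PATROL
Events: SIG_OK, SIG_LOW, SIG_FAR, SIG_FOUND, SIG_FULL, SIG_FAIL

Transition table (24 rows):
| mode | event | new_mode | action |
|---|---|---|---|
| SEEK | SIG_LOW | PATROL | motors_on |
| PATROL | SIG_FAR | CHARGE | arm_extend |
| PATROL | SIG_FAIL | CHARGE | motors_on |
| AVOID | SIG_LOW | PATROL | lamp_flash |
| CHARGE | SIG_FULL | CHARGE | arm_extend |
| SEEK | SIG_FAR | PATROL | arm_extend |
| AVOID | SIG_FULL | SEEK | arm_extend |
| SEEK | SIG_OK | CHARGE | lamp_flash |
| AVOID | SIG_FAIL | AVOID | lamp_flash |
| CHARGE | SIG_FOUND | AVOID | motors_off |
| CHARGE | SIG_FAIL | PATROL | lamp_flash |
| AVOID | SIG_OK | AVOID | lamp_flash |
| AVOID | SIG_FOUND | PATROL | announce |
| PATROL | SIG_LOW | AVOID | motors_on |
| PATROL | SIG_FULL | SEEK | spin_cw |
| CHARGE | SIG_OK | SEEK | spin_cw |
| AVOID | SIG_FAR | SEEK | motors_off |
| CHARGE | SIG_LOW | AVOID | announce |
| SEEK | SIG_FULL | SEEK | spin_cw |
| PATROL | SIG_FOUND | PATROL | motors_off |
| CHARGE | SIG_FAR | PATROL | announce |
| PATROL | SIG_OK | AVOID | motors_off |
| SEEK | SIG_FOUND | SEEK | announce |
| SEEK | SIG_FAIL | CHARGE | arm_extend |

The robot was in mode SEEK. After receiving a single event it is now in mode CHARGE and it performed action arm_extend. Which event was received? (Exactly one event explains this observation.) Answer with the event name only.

SIG_FAIL

try SIG_OK: (SEEK, SIG_OK) → (CHARGE, lamp_flash)
try SIG_LOW: (SEEK, SIG_LOW) → (PATROL, motors_on)
try SIG_FAR: (SEEK, SIG_FAR) → (PATROL, arm_extend)
try SIG_FOUND: (SEEK, SIG_FOUND) → (SEEK, announce)
try SIG_FULL: (SEEK, SIG_FULL) → (SEEK, spin_cw)
try SIG_FAIL: (SEEK, SIG_FAIL) → (CHARGE, arm_extend)  ← matches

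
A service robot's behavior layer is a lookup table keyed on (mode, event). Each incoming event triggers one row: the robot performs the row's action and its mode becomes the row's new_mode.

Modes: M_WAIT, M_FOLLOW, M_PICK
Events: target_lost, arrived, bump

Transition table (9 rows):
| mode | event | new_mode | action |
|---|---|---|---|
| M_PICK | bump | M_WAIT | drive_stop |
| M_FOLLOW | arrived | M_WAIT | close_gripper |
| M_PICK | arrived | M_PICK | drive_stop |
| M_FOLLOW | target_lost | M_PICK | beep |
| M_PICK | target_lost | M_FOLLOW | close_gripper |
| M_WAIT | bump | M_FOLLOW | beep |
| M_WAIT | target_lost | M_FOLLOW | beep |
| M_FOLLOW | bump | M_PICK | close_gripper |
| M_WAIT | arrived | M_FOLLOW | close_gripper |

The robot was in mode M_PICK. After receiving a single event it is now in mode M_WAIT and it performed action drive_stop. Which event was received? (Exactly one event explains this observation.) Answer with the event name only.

try target_lost: (M_PICK, target_lost) → (M_FOLLOW, close_gripper)
try arrived: (M_PICK, arrived) → (M_PICK, drive_stop)
try bump: (M_PICK, bump) → (M_WAIT, drive_stop)  ← matches

bump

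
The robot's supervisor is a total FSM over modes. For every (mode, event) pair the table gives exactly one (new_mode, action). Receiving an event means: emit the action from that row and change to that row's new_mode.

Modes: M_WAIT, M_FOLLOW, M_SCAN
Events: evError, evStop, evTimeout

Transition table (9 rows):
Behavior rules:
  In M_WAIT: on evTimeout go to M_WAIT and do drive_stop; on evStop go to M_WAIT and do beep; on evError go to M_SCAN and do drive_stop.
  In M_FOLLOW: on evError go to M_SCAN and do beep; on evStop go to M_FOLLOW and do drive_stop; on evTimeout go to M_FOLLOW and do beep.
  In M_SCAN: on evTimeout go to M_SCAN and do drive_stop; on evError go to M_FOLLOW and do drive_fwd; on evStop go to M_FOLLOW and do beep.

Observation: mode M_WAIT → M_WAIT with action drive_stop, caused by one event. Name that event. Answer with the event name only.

evTimeout

try evError: (M_WAIT, evError) → (M_SCAN, drive_stop)
try evStop: (M_WAIT, evStop) → (M_WAIT, beep)
try evTimeout: (M_WAIT, evTimeout) → (M_WAIT, drive_stop)  ← matches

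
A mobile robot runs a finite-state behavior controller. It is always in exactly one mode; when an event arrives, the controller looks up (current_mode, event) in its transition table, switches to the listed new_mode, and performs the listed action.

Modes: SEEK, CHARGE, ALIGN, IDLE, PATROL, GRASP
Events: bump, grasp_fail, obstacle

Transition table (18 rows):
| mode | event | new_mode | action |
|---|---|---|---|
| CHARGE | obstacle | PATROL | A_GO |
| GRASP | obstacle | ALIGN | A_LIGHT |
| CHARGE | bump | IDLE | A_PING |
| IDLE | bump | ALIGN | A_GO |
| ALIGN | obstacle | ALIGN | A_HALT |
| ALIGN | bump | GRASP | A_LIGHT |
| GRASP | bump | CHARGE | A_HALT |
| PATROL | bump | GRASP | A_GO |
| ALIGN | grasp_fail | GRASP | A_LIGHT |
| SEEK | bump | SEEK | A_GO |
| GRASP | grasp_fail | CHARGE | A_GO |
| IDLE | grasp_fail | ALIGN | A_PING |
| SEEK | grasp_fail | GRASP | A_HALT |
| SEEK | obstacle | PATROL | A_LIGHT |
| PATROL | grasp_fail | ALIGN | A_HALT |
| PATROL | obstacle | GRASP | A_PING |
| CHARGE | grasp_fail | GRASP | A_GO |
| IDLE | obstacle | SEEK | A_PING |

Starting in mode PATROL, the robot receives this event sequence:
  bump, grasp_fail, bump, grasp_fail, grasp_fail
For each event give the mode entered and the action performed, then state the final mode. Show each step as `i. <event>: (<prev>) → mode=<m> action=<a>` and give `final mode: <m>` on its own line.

final mode: GRASP

1. bump: (PATROL) → mode=GRASP action=A_GO
2. grasp_fail: (GRASP) → mode=CHARGE action=A_GO
3. bump: (CHARGE) → mode=IDLE action=A_PING
4. grasp_fail: (IDLE) → mode=ALIGN action=A_PING
5. grasp_fail: (ALIGN) → mode=GRASP action=A_LIGHT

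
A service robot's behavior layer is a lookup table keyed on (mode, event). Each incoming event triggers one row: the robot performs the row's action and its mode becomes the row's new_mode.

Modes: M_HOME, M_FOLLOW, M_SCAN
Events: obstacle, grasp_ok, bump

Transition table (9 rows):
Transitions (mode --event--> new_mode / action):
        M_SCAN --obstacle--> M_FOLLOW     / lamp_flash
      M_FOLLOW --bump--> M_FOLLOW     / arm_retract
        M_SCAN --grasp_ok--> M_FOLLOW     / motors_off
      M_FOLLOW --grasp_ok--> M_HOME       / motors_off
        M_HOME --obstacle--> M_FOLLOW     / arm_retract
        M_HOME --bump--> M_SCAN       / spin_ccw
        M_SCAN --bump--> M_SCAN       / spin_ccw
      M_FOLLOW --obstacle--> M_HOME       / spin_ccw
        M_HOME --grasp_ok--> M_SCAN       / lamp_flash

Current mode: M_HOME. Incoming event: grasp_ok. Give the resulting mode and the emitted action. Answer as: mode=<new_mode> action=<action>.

mode=M_SCAN action=lamp_flash

current mode = M_HOME; filter table to that mode:
  (M_HOME, obstacle) → (M_FOLLOW, arm_retract)
  (M_HOME, bump) → (M_SCAN, spin_ccw)
  (M_HOME, grasp_ok) → (M_SCAN, lamp_flash)  ← event matches
event = grasp_ok selects (M_SCAN, lamp_flash)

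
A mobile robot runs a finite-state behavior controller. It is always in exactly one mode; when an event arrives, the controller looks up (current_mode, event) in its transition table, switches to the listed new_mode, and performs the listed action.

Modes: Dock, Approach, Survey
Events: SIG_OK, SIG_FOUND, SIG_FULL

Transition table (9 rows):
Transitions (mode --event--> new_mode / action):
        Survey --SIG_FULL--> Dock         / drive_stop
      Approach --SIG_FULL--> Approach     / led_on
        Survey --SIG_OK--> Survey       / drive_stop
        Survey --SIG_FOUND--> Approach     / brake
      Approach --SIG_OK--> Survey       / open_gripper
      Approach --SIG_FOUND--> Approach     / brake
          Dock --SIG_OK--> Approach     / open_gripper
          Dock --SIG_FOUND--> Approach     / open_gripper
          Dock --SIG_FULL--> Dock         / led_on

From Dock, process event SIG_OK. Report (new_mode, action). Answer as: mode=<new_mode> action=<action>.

mode=Approach action=open_gripper

current mode = Dock; filter table to that mode:
  (Dock, SIG_OK) → (Approach, open_gripper)  ← event matches
  (Dock, SIG_FOUND) → (Approach, open_gripper)
  (Dock, SIG_FULL) → (Dock, led_on)
event = SIG_OK selects (Approach, open_gripper)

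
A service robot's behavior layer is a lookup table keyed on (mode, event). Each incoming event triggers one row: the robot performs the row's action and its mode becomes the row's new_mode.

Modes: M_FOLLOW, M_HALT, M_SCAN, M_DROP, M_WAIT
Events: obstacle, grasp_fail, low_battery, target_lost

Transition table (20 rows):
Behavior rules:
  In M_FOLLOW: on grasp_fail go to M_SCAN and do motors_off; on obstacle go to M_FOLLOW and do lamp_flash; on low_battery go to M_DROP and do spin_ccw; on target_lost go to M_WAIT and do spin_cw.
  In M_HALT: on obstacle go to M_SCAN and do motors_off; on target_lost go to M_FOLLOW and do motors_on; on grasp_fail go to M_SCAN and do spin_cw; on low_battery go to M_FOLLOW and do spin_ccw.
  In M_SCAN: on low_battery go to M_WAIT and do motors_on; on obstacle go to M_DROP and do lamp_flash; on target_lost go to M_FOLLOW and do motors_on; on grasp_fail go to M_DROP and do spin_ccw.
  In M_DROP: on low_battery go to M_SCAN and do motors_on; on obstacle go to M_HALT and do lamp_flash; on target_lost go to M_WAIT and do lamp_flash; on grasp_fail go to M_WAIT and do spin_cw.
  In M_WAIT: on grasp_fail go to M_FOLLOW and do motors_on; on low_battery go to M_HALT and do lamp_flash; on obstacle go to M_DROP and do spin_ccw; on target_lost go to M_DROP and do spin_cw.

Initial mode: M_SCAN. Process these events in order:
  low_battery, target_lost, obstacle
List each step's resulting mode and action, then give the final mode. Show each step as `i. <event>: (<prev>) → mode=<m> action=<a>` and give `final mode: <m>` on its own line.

final mode: M_HALT

1. low_battery: (M_SCAN) → mode=M_WAIT action=motors_on
2. target_lost: (M_WAIT) → mode=M_DROP action=spin_cw
3. obstacle: (M_DROP) → mode=M_HALT action=lamp_flash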